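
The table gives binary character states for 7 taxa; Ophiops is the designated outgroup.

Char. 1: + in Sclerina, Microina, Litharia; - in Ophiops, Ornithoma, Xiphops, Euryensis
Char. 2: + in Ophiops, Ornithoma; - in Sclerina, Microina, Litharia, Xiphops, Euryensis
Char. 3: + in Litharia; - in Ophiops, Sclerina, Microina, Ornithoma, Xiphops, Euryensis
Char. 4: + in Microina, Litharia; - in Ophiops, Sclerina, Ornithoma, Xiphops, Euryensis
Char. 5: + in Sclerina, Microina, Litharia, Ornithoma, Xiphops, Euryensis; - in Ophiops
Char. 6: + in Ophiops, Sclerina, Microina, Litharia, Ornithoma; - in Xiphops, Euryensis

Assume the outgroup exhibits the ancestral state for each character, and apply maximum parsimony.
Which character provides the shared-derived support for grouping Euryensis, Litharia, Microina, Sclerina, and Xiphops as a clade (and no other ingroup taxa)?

Character polarity is set by the outgroup: the derived state is whichever differs from the outgroup's state, so for Char. 2, Char. 6 the derived state is '-', and for the remaining characters it is '+'.
Char. 1: derived state '+' in Litharia, Microina, and Sclerina only — synapomorphy for {Litharia, Microina, Sclerina}.
Char. 2: derived state '-' in Euryensis, Litharia, Microina, Sclerina, and Xiphops only — synapomorphy for {Euryensis, Litharia, Microina, Sclerina, Xiphops}.
Char. 3 (derived state '+') is unique to Litharia (autapomorphy; uninformative for grouping).
Char. 4 (derived state '+') is shared by Litharia and Microina — a synapomorphy uniting that clade.
All ingroup taxa share the derived state '+' for Char. 5; it defines the ingroup but does not resolve relationships within it.
Only Euryensis and Xiphops show the derived state '-' for Char. 6, supporting them as a clade.
Most parsimonious ingroup topology: (((Sclerina,(Microina,Litharia)),(Xiphops,Euryensis)),Ornithoma).
The clade {Euryensis, Litharia, Microina, Sclerina, Xiphops} is supported by Char. 2: its derived state '-' occurs in exactly those taxa and in no other taxon (including the outgroup).

Char. 2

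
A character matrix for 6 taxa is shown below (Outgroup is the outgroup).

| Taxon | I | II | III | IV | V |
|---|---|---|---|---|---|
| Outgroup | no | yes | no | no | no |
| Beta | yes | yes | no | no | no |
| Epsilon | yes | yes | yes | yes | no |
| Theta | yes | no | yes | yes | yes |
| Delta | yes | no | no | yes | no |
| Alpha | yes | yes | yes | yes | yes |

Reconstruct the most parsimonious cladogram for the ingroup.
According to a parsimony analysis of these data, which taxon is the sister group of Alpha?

Theta

Character polarity is set by the outgroup: the derived state is whichever differs from the outgroup's state, so for II the derived state is 'no', and for the remaining characters it is 'yes'.
I (derived state 'yes') is shared by all ingroup taxa — unites the whole ingroup.
II (state 'no') occurs in Delta and Theta but conflicts with the nesting implied by the other characters — most parsimoniously interpreted as homoplasy.
III (derived state 'yes') is shared by Alpha, Epsilon, and Theta — a synapomorphy uniting that clade.
IV (derived state 'yes') is shared by Alpha, Delta, Epsilon, and Theta — a synapomorphy uniting that clade.
V (derived state 'yes') is shared by Alpha and Theta — a synapomorphy uniting that clade.
Most parsimonious ingroup topology: (Beta,((Epsilon,(Theta,Alpha)),Delta)).
Alpha and Theta form a cherry on this tree, so they are sister taxa.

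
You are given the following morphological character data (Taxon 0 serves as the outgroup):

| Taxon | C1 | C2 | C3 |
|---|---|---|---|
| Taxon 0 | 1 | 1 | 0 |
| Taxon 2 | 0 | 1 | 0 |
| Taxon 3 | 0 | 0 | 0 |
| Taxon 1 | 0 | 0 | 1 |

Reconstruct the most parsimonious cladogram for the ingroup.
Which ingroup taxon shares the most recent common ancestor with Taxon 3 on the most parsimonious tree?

Taxon 1

Character polarity is set by the outgroup: the derived state is whichever differs from the outgroup's state, so for C1, C2 the derived state is '0', and for the remaining characters it is '1'.
All ingroup taxa share the derived state '0' for C1; it defines the ingroup but does not resolve relationships within it.
C2 (derived state '0') is shared by Taxon 1 and Taxon 3 — a synapomorphy uniting that clade.
C3 (derived state '1') is unique to Taxon 1 (autapomorphy; uninformative for grouping).
Most parsimonious ingroup topology: (Taxon 2,(Taxon 3,Taxon 1)).
Taxon 3 and Taxon 1 form a cherry on this tree, so they are sister taxa.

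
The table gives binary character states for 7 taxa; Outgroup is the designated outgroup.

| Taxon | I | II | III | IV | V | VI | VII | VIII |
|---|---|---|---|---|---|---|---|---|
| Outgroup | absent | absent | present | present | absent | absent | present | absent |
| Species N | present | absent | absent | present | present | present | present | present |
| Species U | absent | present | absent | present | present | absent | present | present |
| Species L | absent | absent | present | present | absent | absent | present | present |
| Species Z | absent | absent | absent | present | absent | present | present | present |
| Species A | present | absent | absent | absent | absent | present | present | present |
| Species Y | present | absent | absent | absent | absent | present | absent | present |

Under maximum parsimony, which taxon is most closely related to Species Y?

Character polarity is set by the outgroup: the derived state is whichever differs from the outgroup's state, so for III, IV, VII the derived state is 'absent', and for the remaining characters it is 'present'.
I: derived state 'present' in Species A, Species N, and Species Y only — synapomorphy for {Species A, Species N, Species Y}.
II: derived state 'present' in Species U only — an autapomorphy, so it tells us nothing about relationships among taxa.
Only Species A, Species N, Species U, Species Y, and Species Z show the derived state 'absent' for III, supporting them as a clade.
Only Species A and Species Y show the derived state 'absent' for IV, supporting them as a clade.
V (state 'present') occurs in Species N and Species U but conflicts with the nesting implied by the other characters — most parsimoniously interpreted as homoplasy.
VI: derived state 'present' in Species A, Species N, Species Y, and Species Z only — synapomorphy for {Species A, Species N, Species Y, Species Z}.
VII (derived state 'absent') is unique to Species Y (autapomorphy; uninformative for grouping).
VIII (derived state 'present') is shared by all ingroup taxa — unites the whole ingroup.
Most parsimonious ingroup topology: ((((Species N,(Species A,Species Y)),Species Z),Species U),Species L).
Species Y and Species A form a cherry on this tree, so they are sister taxa.

Species A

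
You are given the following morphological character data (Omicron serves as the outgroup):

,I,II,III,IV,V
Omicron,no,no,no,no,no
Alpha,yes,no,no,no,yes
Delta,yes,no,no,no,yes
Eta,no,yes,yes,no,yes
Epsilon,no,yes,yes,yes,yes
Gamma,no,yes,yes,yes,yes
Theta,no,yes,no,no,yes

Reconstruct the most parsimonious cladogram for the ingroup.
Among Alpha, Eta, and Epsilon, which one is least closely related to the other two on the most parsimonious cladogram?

The outgroup has state 'no' for every character, so 'yes' is the derived state throughout.
Only Alpha and Delta show the derived state 'yes' for I, supporting them as a clade.
II (derived state 'yes') is shared by Epsilon, Eta, Gamma, and Theta — a synapomorphy uniting that clade.
III: derived state 'yes' in Epsilon, Eta, and Gamma only — synapomorphy for {Epsilon, Eta, Gamma}.
IV (derived state 'yes') is shared by Epsilon and Gamma — a synapomorphy uniting that clade.
V (derived state 'yes') is shared by all ingroup taxa — unites the whole ingroup.
Most parsimonious ingroup topology: ((Alpha,Delta),((Eta,(Epsilon,Gamma)),Theta)).
Epsilon and Eta share a more recent common ancestor with each other than either does with Alpha, so Alpha is the least closely related of the three.

Alpha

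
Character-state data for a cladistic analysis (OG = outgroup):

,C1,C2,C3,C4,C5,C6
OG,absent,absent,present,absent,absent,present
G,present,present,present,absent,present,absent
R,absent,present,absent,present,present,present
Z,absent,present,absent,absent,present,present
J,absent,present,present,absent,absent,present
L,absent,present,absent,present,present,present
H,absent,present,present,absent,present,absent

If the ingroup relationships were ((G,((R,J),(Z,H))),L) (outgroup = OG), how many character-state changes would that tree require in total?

Map each character onto ((G,((R,J),(Z,H))),L) (rooted by OG) and count the minimum state changes it requires (Fitch parsimony):
C1: 1; C2: 1; C3: 3; C4: 2; C5: 2; C6: 2.
Total tree length = 11.

11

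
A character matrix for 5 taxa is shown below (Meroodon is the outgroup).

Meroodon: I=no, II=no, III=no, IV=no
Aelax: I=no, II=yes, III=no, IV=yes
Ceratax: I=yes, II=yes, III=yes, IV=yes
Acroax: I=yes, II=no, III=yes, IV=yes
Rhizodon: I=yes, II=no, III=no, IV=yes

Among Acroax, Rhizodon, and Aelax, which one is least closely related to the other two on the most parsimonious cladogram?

Aelax

The outgroup has state 'no' for every character, so 'yes' is the derived state throughout.
Only Acroax, Ceratax, and Rhizodon show the derived state 'yes' for I, supporting them as a clade.
II (state 'yes') occurs in Aelax and Ceratax but conflicts with the nesting implied by the other characters — most parsimoniously interpreted as homoplasy.
III: derived state 'yes' in Acroax and Ceratax only — synapomorphy for {Acroax, Ceratax}.
All ingroup taxa share the derived state 'yes' for IV; it defines the ingroup but does not resolve relationships within it.
Most parsimonious ingroup topology: (Aelax,((Ceratax,Acroax),Rhizodon)).
Acroax and Rhizodon share a more recent common ancestor with each other than either does with Aelax, so Aelax is the least closely related of the three.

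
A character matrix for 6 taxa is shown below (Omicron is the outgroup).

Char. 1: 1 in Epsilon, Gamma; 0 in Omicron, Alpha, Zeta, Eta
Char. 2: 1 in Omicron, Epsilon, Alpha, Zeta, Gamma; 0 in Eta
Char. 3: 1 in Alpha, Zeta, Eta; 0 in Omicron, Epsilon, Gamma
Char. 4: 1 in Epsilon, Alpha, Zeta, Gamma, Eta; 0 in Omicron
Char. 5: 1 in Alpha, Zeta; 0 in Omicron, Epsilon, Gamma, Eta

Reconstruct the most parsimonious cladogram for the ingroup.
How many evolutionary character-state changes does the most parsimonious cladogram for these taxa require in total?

Character polarity is set by the outgroup: the derived state is whichever differs from the outgroup's state, so for Char. 2 the derived state is '0', and for the remaining characters it is '1'.
Char. 1 (derived state '1') is shared by Epsilon and Gamma — a synapomorphy uniting that clade.
Char. 2 (derived state '0') is unique to Eta (autapomorphy; uninformative for grouping).
Char. 3: derived state '1' in Alpha, Eta, and Zeta only — synapomorphy for {Alpha, Eta, Zeta}.
All ingroup taxa share the derived state '1' for Char. 4; it defines the ingroup but does not resolve relationships within it.
Only Alpha and Zeta show the derived state '1' for Char. 5, supporting them as a clade.
Most parsimonious ingroup topology: ((Epsilon,Gamma),((Alpha,Zeta),Eta)).
Changes per character on this tree: Char. 1: 1; Char. 2: 1; Char. 3: 1; Char. 4: 1; Char. 5: 1.
Total = 5.

5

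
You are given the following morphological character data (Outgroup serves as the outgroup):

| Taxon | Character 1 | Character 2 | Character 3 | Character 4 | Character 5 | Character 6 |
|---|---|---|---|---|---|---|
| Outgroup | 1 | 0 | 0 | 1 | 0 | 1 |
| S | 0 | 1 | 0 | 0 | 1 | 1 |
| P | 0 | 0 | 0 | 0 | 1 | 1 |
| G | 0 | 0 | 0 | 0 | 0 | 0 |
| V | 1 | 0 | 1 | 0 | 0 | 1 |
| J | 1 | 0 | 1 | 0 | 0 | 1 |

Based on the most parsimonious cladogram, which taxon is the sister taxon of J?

Character polarity is set by the outgroup: the derived state is whichever differs from the outgroup's state, so for Character 1, Character 4, Character 6 the derived state is '0', and for the remaining characters it is '1'.
Only G, P, and S show the derived state '0' for Character 1, supporting them as a clade.
Character 2 (derived state '1') is unique to S (autapomorphy; uninformative for grouping).
Only J and V show the derived state '1' for Character 3, supporting them as a clade.
All ingroup taxa share the derived state '0' for Character 4; it defines the ingroup but does not resolve relationships within it.
Only P and S show the derived state '1' for Character 5, supporting them as a clade.
Character 6: derived state '0' in G only — an autapomorphy, so it tells us nothing about relationships among taxa.
Most parsimonious ingroup topology: (((S,P),G),(V,J)).
J and V form a cherry on this tree, so they are sister taxa.

V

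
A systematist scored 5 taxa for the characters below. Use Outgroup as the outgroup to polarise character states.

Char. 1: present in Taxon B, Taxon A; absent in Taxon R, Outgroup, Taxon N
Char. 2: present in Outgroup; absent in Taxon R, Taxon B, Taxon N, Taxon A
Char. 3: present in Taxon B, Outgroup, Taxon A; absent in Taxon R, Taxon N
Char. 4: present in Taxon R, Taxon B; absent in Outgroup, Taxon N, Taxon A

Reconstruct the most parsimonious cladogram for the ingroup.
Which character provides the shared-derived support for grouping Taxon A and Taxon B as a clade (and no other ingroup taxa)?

Character polarity is set by the outgroup: the derived state is whichever differs from the outgroup's state, so for Char. 2, Char. 3 the derived state is 'absent', and for the remaining characters it is 'present'.
Only Taxon A and Taxon B show the derived state 'present' for Char. 1, supporting them as a clade.
All ingroup taxa share the derived state 'absent' for Char. 2; it defines the ingroup but does not resolve relationships within it.
Only Taxon N and Taxon R show the derived state 'absent' for Char. 3, supporting them as a clade.
Char. 4 (state 'present') occurs in Taxon B and Taxon R but conflicts with the nesting implied by the other characters — most parsimoniously interpreted as homoplasy.
Most parsimonious ingroup topology: ((Taxon R,Taxon N),(Taxon A,Taxon B)).
The clade {Taxon A, Taxon B} is supported by Char. 1: its derived state 'present' occurs in exactly those taxa and in no other taxon (including the outgroup).

Char. 1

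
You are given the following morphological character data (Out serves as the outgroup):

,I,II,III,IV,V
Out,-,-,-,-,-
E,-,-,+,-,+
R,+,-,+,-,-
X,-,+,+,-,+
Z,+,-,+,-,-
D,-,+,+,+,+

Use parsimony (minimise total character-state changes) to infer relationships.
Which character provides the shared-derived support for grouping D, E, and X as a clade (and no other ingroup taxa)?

The outgroup has state '-' for every character, so '+' is the derived state throughout.
Only R and Z show the derived state '+' for I, supporting them as a clade.
Only D and X show the derived state '+' for II, supporting them as a clade.
III (derived state '+') is shared by all ingroup taxa — unites the whole ingroup.
IV: derived state '+' in D only — an autapomorphy, so it tells us nothing about relationships among taxa.
V: derived state '+' in D, E, and X only — synapomorphy for {D, E, X}.
Most parsimonious ingroup topology: ((E,(X,D)),(R,Z)).
The clade {D, E, X} is supported by V: its derived state '+' occurs in exactly those taxa and in no other taxon (including the outgroup).

V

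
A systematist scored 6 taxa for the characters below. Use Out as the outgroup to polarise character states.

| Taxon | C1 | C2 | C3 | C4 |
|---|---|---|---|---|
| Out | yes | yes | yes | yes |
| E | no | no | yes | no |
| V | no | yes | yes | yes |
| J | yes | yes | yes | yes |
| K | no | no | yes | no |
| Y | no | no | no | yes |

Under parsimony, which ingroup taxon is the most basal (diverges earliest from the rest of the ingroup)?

J

The outgroup has state 'yes' for every character, so 'no' is the derived state throughout.
C1: derived state 'no' in E, K, V, and Y only — synapomorphy for {E, K, V, Y}.
C2: derived state 'no' in E, K, and Y only — synapomorphy for {E, K, Y}.
C3: derived state 'no' in Y only — an autapomorphy, so it tells us nothing about relationships among taxa.
C4: derived state 'no' in E and K only — synapomorphy for {E, K}.
Most parsimonious ingroup topology: ((((E,K),Y),V),J).
J is sister to the clade containing all other ingroup taxa, so it is the earliest-diverging (most basal) ingroup lineage.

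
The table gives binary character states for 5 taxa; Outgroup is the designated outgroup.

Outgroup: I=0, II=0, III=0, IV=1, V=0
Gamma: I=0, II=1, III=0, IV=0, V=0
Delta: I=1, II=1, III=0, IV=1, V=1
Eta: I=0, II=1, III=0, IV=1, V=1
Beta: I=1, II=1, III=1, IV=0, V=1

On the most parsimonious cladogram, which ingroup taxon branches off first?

Gamma

Character polarity is set by the outgroup: the derived state is whichever differs from the outgroup's state, so for IV the derived state is '0', and for the remaining characters it is '1'.
I (derived state '1') is shared by Beta and Delta — a synapomorphy uniting that clade.
II (derived state '1') is shared by all ingroup taxa — unites the whole ingroup.
III (derived state '1') is unique to Beta (autapomorphy; uninformative for grouping).
IV groups Beta and Gamma, which is incompatible with the clades supported by the remaining characters; treating it as convergent (homoplasy) costs fewer steps than any alternative tree.
Only Beta, Delta, and Eta show the derived state '1' for V, supporting them as a clade.
Most parsimonious ingroup topology: (Gamma,((Delta,Beta),Eta)).
Gamma is sister to the clade containing all other ingroup taxa, so it is the earliest-diverging (most basal) ingroup lineage.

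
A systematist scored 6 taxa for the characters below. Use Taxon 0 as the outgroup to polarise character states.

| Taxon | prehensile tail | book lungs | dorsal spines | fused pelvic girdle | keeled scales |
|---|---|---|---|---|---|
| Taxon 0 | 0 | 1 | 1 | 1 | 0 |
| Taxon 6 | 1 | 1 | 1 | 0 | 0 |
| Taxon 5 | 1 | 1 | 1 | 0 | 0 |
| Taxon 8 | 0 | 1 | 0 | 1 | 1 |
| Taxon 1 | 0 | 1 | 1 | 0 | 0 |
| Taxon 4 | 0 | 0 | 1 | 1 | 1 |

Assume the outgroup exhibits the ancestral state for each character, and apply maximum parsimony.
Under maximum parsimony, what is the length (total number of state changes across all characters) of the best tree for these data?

Character polarity is set by the outgroup: the derived state is whichever differs from the outgroup's state, so for book lungs, dorsal spines, fused pelvic girdle the derived state is '0', and for the remaining characters it is '1'.
prehensile tail (derived state '1') is shared by Taxon 5 and Taxon 6 — a synapomorphy uniting that clade.
book lungs: derived state '0' in Taxon 4 only — an autapomorphy, so it tells us nothing about relationships among taxa.
dorsal spines (derived state '0') is unique to Taxon 8 (autapomorphy; uninformative for grouping).
fused pelvic girdle: derived state '0' in Taxon 1, Taxon 5, and Taxon 6 only — synapomorphy for {Taxon 1, Taxon 5, Taxon 6}.
Only Taxon 4 and Taxon 8 show the derived state '1' for keeled scales, supporting them as a clade.
Most parsimonious ingroup topology: (((Taxon 6,Taxon 5),Taxon 1),(Taxon 8,Taxon 4)).
Changes per character on this tree: prehensile tail: 1; book lungs: 1; dorsal spines: 1; fused pelvic girdle: 1; keeled scales: 1.
Total = 5.

5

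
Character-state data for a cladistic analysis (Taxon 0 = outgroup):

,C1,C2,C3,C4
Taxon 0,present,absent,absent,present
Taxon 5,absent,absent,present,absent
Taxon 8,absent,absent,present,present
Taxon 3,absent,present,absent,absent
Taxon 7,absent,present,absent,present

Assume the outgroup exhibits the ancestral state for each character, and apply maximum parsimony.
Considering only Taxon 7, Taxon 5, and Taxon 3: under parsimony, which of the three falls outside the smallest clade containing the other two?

Taxon 5

Character polarity is set by the outgroup: the derived state is whichever differs from the outgroup's state, so for C1, C4 the derived state is 'absent', and for the remaining characters it is 'present'.
C1 (derived state 'absent') is shared by all ingroup taxa — unites the whole ingroup.
C2: derived state 'present' in Taxon 3 and Taxon 7 only — synapomorphy for {Taxon 3, Taxon 7}.
C3 (derived state 'present') is shared by Taxon 5 and Taxon 8 — a synapomorphy uniting that clade.
C4 (state 'absent') occurs in Taxon 3 and Taxon 5 but conflicts with the nesting implied by the other characters — most parsimoniously interpreted as homoplasy.
Most parsimonious ingroup topology: ((Taxon 5,Taxon 8),(Taxon 3,Taxon 7)).
Taxon 3 and Taxon 7 share a more recent common ancestor with each other than either does with Taxon 5, so Taxon 5 is the least closely related of the three.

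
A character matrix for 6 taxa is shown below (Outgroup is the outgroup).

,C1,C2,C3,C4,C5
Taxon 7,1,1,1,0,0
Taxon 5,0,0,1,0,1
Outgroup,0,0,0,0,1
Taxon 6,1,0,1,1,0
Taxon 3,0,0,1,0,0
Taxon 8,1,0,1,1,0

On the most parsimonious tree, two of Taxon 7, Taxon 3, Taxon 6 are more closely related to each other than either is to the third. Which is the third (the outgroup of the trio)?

Taxon 3

Character polarity is set by the outgroup: the derived state is whichever differs from the outgroup's state, so for C5 the derived state is '0', and for the remaining characters it is '1'.
C1: derived state '1' in Taxon 6, Taxon 7, and Taxon 8 only — synapomorphy for {Taxon 6, Taxon 7, Taxon 8}.
C2: derived state '1' in Taxon 7 only — an autapomorphy, so it tells us nothing about relationships among taxa.
All ingroup taxa share the derived state '1' for C3; it defines the ingroup but does not resolve relationships within it.
C4 (derived state '1') is shared by Taxon 6 and Taxon 8 — a synapomorphy uniting that clade.
Only Taxon 3, Taxon 6, Taxon 7, and Taxon 8 show the derived state '0' for C5, supporting them as a clade.
Most parsimonious ingroup topology: ((((Taxon 6,Taxon 8),Taxon 7),Taxon 3),Taxon 5).
Taxon 6 and Taxon 7 share a more recent common ancestor with each other than either does with Taxon 3, so Taxon 3 is the least closely related of the three.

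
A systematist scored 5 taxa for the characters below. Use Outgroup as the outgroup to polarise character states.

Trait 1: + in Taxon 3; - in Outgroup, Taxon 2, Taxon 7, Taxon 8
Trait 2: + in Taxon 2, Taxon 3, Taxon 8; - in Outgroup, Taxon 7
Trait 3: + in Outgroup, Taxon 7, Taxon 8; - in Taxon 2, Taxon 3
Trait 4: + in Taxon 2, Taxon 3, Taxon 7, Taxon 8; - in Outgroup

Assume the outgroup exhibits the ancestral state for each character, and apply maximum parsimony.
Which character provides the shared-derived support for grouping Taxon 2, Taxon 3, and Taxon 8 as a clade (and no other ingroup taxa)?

Trait 2

Character polarity is set by the outgroup: the derived state is whichever differs from the outgroup's state, so for Trait 3 the derived state is '-', and for the remaining characters it is '+'.
Trait 1 (derived state '+') is unique to Taxon 3 (autapomorphy; uninformative for grouping).
Only Taxon 2, Taxon 3, and Taxon 8 show the derived state '+' for Trait 2, supporting them as a clade.
Trait 3: derived state '-' in Taxon 2 and Taxon 3 only — synapomorphy for {Taxon 2, Taxon 3}.
Trait 4 (derived state '+') is shared by all ingroup taxa — unites the whole ingroup.
Most parsimonious ingroup topology: (((Taxon 2,Taxon 3),Taxon 8),Taxon 7).
The clade {Taxon 2, Taxon 3, Taxon 8} is supported by Trait 2: its derived state '+' occurs in exactly those taxa and in no other taxon (including the outgroup).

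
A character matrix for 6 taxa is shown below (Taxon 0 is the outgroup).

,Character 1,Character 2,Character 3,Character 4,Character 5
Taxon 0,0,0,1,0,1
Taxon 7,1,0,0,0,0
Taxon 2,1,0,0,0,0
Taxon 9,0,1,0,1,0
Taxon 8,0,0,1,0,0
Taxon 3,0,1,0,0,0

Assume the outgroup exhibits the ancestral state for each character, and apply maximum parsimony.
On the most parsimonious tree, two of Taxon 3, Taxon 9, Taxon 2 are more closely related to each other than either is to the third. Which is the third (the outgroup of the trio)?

Taxon 2

Character polarity is set by the outgroup: the derived state is whichever differs from the outgroup's state, so for Character 3, Character 5 the derived state is '0', and for the remaining characters it is '1'.
Only Taxon 2 and Taxon 7 show the derived state '1' for Character 1, supporting them as a clade.
Character 2 (derived state '1') is shared by Taxon 3 and Taxon 9 — a synapomorphy uniting that clade.
Character 3: derived state '0' in Taxon 2, Taxon 3, Taxon 7, and Taxon 9 only — synapomorphy for {Taxon 2, Taxon 3, Taxon 7, Taxon 9}.
Character 4 (derived state '1') is unique to Taxon 9 (autapomorphy; uninformative for grouping).
All ingroup taxa share the derived state '0' for Character 5; it defines the ingroup but does not resolve relationships within it.
Most parsimonious ingroup topology: (((Taxon 7,Taxon 2),(Taxon 9,Taxon 3)),Taxon 8).
Taxon 3 and Taxon 9 share a more recent common ancestor with each other than either does with Taxon 2, so Taxon 2 is the least closely related of the three.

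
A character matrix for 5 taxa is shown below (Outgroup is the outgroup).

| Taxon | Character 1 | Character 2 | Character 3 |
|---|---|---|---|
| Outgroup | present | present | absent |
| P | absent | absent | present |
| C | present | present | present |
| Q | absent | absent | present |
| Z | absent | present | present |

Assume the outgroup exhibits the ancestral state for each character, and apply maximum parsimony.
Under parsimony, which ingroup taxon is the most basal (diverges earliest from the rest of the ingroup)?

Character polarity is set by the outgroup: the derived state is whichever differs from the outgroup's state, so for Character 1, Character 2 the derived state is 'absent', and for the remaining characters it is 'present'.
Character 1: derived state 'absent' in P, Q, and Z only — synapomorphy for {P, Q, Z}.
Character 2 (derived state 'absent') is shared by P and Q — a synapomorphy uniting that clade.
All ingroup taxa share the derived state 'present' for Character 3; it defines the ingroup but does not resolve relationships within it.
Most parsimonious ingroup topology: (((P,Q),Z),C).
C is sister to the clade containing all other ingroup taxa, so it is the earliest-diverging (most basal) ingroup lineage.

C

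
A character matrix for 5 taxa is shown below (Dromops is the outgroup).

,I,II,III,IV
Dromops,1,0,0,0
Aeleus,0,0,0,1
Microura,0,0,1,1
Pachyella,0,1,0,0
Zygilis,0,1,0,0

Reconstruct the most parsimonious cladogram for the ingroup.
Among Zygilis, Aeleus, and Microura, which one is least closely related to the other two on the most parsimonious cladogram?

Character polarity is set by the outgroup: the derived state is whichever differs from the outgroup's state, so for I the derived state is '0', and for the remaining characters it is '1'.
I (derived state '0') is shared by all ingroup taxa — unites the whole ingroup.
Only Pachyella and Zygilis show the derived state '1' for II, supporting them as a clade.
III (derived state '1') is unique to Microura (autapomorphy; uninformative for grouping).
IV (derived state '1') is shared by Aeleus and Microura — a synapomorphy uniting that clade.
Most parsimonious ingroup topology: ((Aeleus,Microura),(Pachyella,Zygilis)).
Aeleus and Microura share a more recent common ancestor with each other than either does with Zygilis, so Zygilis is the least closely related of the three.

Zygilis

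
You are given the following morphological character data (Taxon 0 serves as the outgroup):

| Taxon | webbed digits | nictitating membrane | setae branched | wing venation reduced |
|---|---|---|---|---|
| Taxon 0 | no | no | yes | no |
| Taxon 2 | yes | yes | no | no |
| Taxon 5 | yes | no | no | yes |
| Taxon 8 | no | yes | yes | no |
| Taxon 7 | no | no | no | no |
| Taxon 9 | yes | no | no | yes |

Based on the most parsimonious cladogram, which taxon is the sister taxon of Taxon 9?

Taxon 5

Character polarity is set by the outgroup: the derived state is whichever differs from the outgroup's state, so for setae branched the derived state is 'no', and for the remaining characters it is 'yes'.
webbed digits: derived state 'yes' in Taxon 2, Taxon 5, and Taxon 9 only — synapomorphy for {Taxon 2, Taxon 5, Taxon 9}.
nictitating membrane groups Taxon 2 and Taxon 8, which is incompatible with the clades supported by the remaining characters; treating it as convergent (homoplasy) costs fewer steps than any alternative tree.
setae branched (derived state 'no') is shared by Taxon 2, Taxon 5, Taxon 7, and Taxon 9 — a synapomorphy uniting that clade.
Only Taxon 5 and Taxon 9 show the derived state 'yes' for wing venation reduced, supporting them as a clade.
Most parsimonious ingroup topology: (((Taxon 2,(Taxon 5,Taxon 9)),Taxon 7),Taxon 8).
Taxon 9 and Taxon 5 form a cherry on this tree, so they are sister taxa.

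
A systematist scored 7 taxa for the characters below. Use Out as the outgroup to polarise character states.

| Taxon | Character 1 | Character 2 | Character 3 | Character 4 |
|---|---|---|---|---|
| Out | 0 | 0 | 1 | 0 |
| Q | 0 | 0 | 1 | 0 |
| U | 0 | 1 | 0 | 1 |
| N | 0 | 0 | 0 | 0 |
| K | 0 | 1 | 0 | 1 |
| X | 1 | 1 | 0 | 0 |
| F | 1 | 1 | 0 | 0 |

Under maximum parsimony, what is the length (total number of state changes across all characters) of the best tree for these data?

4

Character polarity is set by the outgroup: the derived state is whichever differs from the outgroup's state, so for Character 3 the derived state is '0', and for the remaining characters it is '1'.
Only F and X show the derived state '1' for Character 1, supporting them as a clade.
Character 2 (derived state '1') is shared by F, K, U, and X — a synapomorphy uniting that clade.
Character 3: derived state '0' in F, K, N, U, and X only — synapomorphy for {F, K, N, U, X}.
Character 4: derived state '1' in K and U only — synapomorphy for {K, U}.
Most parsimonious ingroup topology: (Q,(((U,K),(X,F)),N)).
Changes per character on this tree: Character 1: 1; Character 2: 1; Character 3: 1; Character 4: 1.
Total = 4.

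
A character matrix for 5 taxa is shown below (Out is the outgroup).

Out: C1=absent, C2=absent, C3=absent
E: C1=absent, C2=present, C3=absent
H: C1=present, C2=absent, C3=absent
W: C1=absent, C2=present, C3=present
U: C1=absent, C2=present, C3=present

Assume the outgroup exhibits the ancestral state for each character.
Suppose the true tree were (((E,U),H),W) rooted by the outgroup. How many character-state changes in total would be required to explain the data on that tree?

5

Map each character onto (((E,U),H),W) (rooted by Out) and count the minimum state changes it requires (Fitch parsimony):
C1: 1; C2: 2; C3: 2.
Total tree length = 5.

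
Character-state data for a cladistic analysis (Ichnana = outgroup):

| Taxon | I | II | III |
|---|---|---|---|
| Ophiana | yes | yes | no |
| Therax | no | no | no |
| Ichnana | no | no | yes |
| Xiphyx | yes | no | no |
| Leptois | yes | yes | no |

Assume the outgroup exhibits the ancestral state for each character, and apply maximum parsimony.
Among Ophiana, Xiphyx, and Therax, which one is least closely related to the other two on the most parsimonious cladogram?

Character polarity is set by the outgroup: the derived state is whichever differs from the outgroup's state, so for III the derived state is 'no', and for the remaining characters it is 'yes'.
I: derived state 'yes' in Leptois, Ophiana, and Xiphyx only — synapomorphy for {Leptois, Ophiana, Xiphyx}.
II (derived state 'yes') is shared by Leptois and Ophiana — a synapomorphy uniting that clade.
All ingroup taxa share the derived state 'no' for III; it defines the ingroup but does not resolve relationships within it.
Most parsimonious ingroup topology: (Therax,((Leptois,Ophiana),Xiphyx)).
Xiphyx and Ophiana share a more recent common ancestor with each other than either does with Therax, so Therax is the least closely related of the three.

Therax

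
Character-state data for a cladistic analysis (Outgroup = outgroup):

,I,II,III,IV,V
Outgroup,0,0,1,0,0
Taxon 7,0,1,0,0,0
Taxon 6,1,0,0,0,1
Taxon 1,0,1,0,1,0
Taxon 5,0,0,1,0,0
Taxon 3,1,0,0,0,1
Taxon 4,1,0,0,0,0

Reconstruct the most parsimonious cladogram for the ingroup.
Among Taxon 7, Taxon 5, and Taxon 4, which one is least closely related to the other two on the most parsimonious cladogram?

Taxon 5

Character polarity is set by the outgroup: the derived state is whichever differs from the outgroup's state, so for III the derived state is '0', and for the remaining characters it is '1'.
I (derived state '1') is shared by Taxon 3, Taxon 4, and Taxon 6 — a synapomorphy uniting that clade.
Only Taxon 1 and Taxon 7 show the derived state '1' for II, supporting them as a clade.
III (derived state '0') is shared by Taxon 1, Taxon 3, Taxon 4, Taxon 6, and Taxon 7 — a synapomorphy uniting that clade.
IV (derived state '1') is unique to Taxon 1 (autapomorphy; uninformative for grouping).
V (derived state '1') is shared by Taxon 3 and Taxon 6 — a synapomorphy uniting that clade.
Most parsimonious ingroup topology: (((Taxon 7,Taxon 1),((Taxon 6,Taxon 3),Taxon 4)),Taxon 5).
Taxon 7 and Taxon 4 share a more recent common ancestor with each other than either does with Taxon 5, so Taxon 5 is the least closely related of the three.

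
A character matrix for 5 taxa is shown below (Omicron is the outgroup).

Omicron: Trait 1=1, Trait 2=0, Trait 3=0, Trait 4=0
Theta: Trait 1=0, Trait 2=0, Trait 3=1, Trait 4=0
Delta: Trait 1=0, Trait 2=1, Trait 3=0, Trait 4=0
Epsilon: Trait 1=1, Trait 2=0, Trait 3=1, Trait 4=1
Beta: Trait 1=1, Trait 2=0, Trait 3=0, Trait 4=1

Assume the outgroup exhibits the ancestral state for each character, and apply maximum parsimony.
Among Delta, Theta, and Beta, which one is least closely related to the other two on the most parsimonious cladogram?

Character polarity is set by the outgroup: the derived state is whichever differs from the outgroup's state, so for Trait 1 the derived state is '0', and for the remaining characters it is '1'.
Trait 1: derived state '0' in Delta and Theta only — synapomorphy for {Delta, Theta}.
Trait 2: derived state '1' in Delta only — an autapomorphy, so it tells us nothing about relationships among taxa.
Trait 3 (state '1') occurs in Epsilon and Theta but conflicts with the nesting implied by the other characters — most parsimoniously interpreted as homoplasy.
Trait 4 (derived state '1') is shared by Beta and Epsilon — a synapomorphy uniting that clade.
Most parsimonious ingroup topology: ((Theta,Delta),(Beta,Epsilon)).
Theta and Delta share a more recent common ancestor with each other than either does with Beta, so Beta is the least closely related of the three.

Beta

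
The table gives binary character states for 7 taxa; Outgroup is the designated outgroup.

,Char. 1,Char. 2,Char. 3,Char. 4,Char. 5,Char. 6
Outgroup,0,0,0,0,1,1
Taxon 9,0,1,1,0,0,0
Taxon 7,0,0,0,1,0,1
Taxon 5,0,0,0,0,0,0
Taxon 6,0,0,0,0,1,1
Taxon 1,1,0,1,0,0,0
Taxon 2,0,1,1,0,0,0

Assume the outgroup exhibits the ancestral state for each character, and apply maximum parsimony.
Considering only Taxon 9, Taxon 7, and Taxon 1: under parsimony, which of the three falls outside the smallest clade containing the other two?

Character polarity is set by the outgroup: the derived state is whichever differs from the outgroup's state, so for Char. 5, Char. 6 the derived state is '0', and for the remaining characters it is '1'.
Char. 1: derived state '1' in Taxon 1 only — an autapomorphy, so it tells us nothing about relationships among taxa.
Only Taxon 2 and Taxon 9 show the derived state '1' for Char. 2, supporting them as a clade.
Only Taxon 1, Taxon 2, and Taxon 9 show the derived state '1' for Char. 3, supporting them as a clade.
Char. 4: derived state '1' in Taxon 7 only — an autapomorphy, so it tells us nothing about relationships among taxa.
Char. 5: derived state '0' in Taxon 1, Taxon 2, Taxon 5, Taxon 7, and Taxon 9 only — synapomorphy for {Taxon 1, Taxon 2, Taxon 5, Taxon 7, Taxon 9}.
Char. 6 (derived state '0') is shared by Taxon 1, Taxon 2, Taxon 5, and Taxon 9 — a synapomorphy uniting that clade.
Most parsimonious ingroup topology: (((((Taxon 9,Taxon 2),Taxon 1),Taxon 5),Taxon 7),Taxon 6).
Taxon 1 and Taxon 9 share a more recent common ancestor with each other than either does with Taxon 7, so Taxon 7 is the least closely related of the three.

Taxon 7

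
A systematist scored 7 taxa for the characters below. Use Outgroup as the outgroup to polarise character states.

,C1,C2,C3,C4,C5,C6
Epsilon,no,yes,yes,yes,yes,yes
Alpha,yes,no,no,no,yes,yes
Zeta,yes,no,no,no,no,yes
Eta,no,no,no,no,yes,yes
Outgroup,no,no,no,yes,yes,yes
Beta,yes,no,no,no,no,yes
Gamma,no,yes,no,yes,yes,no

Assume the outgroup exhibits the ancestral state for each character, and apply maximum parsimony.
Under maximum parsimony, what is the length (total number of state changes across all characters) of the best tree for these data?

Character polarity is set by the outgroup: the derived state is whichever differs from the outgroup's state, so for C4, C5, C6 the derived state is 'no', and for the remaining characters it is 'yes'.
Only Alpha, Beta, and Zeta show the derived state 'yes' for C1, supporting them as a clade.
Only Epsilon and Gamma show the derived state 'yes' for C2, supporting them as a clade.
C3: derived state 'yes' in Epsilon only — an autapomorphy, so it tells us nothing about relationships among taxa.
Only Alpha, Beta, Eta, and Zeta show the derived state 'no' for C4, supporting them as a clade.
C5 (derived state 'no') is shared by Beta and Zeta — a synapomorphy uniting that clade.
C6: derived state 'no' in Gamma only — an autapomorphy, so it tells us nothing about relationships among taxa.
Most parsimonious ingroup topology: (((Alpha,(Zeta,Beta)),Eta),(Gamma,Epsilon)).
Changes per character on this tree: C1: 1; C2: 1; C3: 1; C4: 1; C5: 1; C6: 1.
Total = 6.

6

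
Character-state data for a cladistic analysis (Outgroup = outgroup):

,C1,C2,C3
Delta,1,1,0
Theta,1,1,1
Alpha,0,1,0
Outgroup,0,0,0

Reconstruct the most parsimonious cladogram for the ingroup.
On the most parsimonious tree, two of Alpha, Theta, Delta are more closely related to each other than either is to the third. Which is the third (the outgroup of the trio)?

The outgroup has state '0' for every character, so '1' is the derived state throughout.
C1 (derived state '1') is shared by Delta and Theta — a synapomorphy uniting that clade.
C2 (derived state '1') is shared by all ingroup taxa — unites the whole ingroup.
C3 (derived state '1') is unique to Theta (autapomorphy; uninformative for grouping).
Most parsimonious ingroup topology: (Alpha,(Theta,Delta)).
Theta and Delta share a more recent common ancestor with each other than either does with Alpha, so Alpha is the least closely related of the three.

Alpha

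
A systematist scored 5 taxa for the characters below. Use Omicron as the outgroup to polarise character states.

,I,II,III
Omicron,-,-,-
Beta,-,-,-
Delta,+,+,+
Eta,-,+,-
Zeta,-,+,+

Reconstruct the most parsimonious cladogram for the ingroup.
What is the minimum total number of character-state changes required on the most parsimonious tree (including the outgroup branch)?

The outgroup has state '-' for every character, so '+' is the derived state throughout.
I: derived state '+' in Delta only — an autapomorphy, so it tells us nothing about relationships among taxa.
II (derived state '+') is shared by Delta, Eta, and Zeta — a synapomorphy uniting that clade.
III (derived state '+') is shared by Delta and Zeta — a synapomorphy uniting that clade.
Most parsimonious ingroup topology: (Beta,((Delta,Zeta),Eta)).
Changes per character on this tree: I: 1; II: 1; III: 1.
Total = 3.

3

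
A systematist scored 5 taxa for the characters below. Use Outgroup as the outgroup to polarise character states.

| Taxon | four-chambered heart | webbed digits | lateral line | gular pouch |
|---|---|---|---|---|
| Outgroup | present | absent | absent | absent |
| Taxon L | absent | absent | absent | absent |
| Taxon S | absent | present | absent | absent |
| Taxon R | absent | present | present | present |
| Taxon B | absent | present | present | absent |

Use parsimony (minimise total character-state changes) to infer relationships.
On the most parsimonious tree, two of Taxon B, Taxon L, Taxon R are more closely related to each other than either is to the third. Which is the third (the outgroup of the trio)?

Character polarity is set by the outgroup: the derived state is whichever differs from the outgroup's state, so for four-chambered heart the derived state is 'absent', and for the remaining characters it is 'present'.
four-chambered heart (derived state 'absent') is shared by all ingroup taxa — unites the whole ingroup.
Only Taxon B, Taxon R, and Taxon S show the derived state 'present' for webbed digits, supporting them as a clade.
Only Taxon B and Taxon R show the derived state 'present' for lateral line, supporting them as a clade.
gular pouch: derived state 'present' in Taxon R only — an autapomorphy, so it tells us nothing about relationships among taxa.
Most parsimonious ingroup topology: (Taxon L,(Taxon S,(Taxon R,Taxon B))).
Taxon R and Taxon B share a more recent common ancestor with each other than either does with Taxon L, so Taxon L is the least closely related of the three.

Taxon L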